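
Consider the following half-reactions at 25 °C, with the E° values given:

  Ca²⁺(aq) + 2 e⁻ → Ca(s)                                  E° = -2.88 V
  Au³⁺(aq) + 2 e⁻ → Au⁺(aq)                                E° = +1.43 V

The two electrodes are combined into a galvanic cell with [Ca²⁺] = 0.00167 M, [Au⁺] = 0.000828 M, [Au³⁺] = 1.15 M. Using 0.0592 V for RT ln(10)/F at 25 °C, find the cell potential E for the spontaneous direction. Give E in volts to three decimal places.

Au³⁺/Au⁺ is the cathode (higher E°), Ca²⁺/Ca the anode: E°cell = +1.43 − (-2.88) = +4.31 V, n = 2.
Overall: Au³⁺(aq) + Ca(s) → Au⁺(aq) + Ca²⁺(aq)
Q = [Au⁺]·[Ca²⁺] / ([Au³⁺]); log Q = -5.920.
E = E° − (0.0592/n) log Q = +4.31 − (0.0592/2)(-5.920) = +4.485 V.

+4.485 V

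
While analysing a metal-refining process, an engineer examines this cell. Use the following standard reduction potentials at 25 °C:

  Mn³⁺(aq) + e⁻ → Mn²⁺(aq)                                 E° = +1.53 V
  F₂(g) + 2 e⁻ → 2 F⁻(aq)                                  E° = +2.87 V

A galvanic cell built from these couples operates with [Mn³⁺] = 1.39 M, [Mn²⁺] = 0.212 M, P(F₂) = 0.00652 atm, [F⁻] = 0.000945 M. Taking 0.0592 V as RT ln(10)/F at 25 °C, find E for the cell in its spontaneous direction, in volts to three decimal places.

+1.406 V

F₂/F⁻ is the cathode (higher E°), Mn³⁺/Mn²⁺ the anode: E°cell = +2.87 − (+1.53) = +1.34 V, n = 2.
Overall: F₂(g) + 2 Mn²⁺(aq) → 2 F⁻(aq) + 2 Mn³⁺(aq)
Q = [F⁻]^2·[Mn³⁺]^2 / (P(F₂)·[Mn²⁺]^2); log Q = -2.230.
E = E° − (0.0592/n) log Q = +1.34 − (0.0592/2)(-2.230) = +1.406 V.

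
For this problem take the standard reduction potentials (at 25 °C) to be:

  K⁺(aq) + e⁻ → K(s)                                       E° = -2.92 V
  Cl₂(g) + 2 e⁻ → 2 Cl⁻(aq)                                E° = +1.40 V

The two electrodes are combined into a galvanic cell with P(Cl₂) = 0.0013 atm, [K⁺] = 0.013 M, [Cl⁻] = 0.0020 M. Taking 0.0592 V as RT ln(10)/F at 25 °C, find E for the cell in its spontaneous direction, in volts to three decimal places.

+4.506 V

Cl₂/Cl⁻ is the cathode (higher E°), K⁺/K the anode: E°cell = +1.40 − (-2.92) = +4.32 V, n = 2.
Overall: Cl₂(g) + 2 K(s) → 2 Cl⁻(aq) + 2 K⁺(aq)
Q = [Cl⁻]^2·[K⁺]^2 / (P(Cl₂)); log Q = -6.284.
E = E° − (0.0592/n) log Q = +4.32 − (0.0592/2)(-6.284) = +4.506 V.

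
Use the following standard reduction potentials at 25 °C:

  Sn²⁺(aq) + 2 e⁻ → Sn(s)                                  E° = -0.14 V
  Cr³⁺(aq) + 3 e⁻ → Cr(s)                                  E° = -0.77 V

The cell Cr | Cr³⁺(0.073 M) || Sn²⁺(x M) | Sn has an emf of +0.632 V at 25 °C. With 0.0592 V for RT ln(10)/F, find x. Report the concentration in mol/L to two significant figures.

Sn²⁺/Sn is the cathode, Cr³⁺/Cr the anode: E°cell = +0.63 V, n = 6.
Overall reaction: 3 Sn²⁺(aq) + 2 Cr(s) → 3 Sn(s) + 2 Cr³⁺(aq); Q = [Cr³⁺]^2/[Sn²⁺]^3.
From E = E° − (0.0592/n) log Q: log Q = (E° − E)·n/0.0592 = (+0.63 − (+0.632))·6/0.0592 = -0.2027.
So 3·log[Sn²⁺] = 2·log(0.073) − log Q = -2.2734 − (-0.2027) = -2.0707; log[Sn²⁺] = -2.0707 / 3 = -0.6902; [Sn²⁺] = 10^(-0.6902) ≈ 0.20 M.

0.20 M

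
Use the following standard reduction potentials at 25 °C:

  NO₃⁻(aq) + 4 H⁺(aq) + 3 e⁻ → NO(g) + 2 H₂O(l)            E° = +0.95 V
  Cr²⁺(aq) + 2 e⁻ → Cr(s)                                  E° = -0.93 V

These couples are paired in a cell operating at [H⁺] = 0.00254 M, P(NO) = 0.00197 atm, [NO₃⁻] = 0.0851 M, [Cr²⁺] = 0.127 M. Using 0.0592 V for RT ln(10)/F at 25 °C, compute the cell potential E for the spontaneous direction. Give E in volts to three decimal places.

+1.734 V

NO₃⁻/NO is the cathode (higher E°), Cr²⁺/Cr the anode: E°cell = +0.95 − (-0.93) = +1.88 V, n = 6.
Overall: 2 NO₃⁻(aq) + 8 H⁺(aq) + 3 Cr(s) → 2 NO(g) + 4 H₂O(l) + 3 Cr²⁺(aq)
Q = P(NO)^2·[Cr²⁺]^3 / ([NO₃⁻]^2·[H⁺]^8); log Q = 14.802.
E = E° − (0.0592/n) log Q = +1.88 − (0.0592/6)(14.802) = +1.734 V.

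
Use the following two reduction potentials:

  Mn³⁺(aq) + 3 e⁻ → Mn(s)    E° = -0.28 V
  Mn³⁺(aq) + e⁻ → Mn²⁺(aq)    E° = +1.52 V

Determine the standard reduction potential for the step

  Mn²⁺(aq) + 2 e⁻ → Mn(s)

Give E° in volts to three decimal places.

Sequential free energies add, so n₃E°₃ = n₁E°₁ + n₂E°₂.
With n₃ = 3, and the known step contributing 1×(+1.52) V, the unknown satisfies 2·E° = 3×(-0.28) − 1×(+1.52) = -2.360.
E° = -2.360 / 2 = -1.180 V.

-1.180 V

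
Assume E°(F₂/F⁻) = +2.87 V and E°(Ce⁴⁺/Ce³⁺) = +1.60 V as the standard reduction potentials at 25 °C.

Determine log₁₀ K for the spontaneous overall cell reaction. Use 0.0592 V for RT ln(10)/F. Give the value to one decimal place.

42.9

Cathode: F₂/F⁻; anode: Ce⁴⁺/Ce³⁺. E°cell = +1.27 V, n = 2.
log K = nE°cell / 0.0592 = (2)(+1.27) / 0.0592 = 42.9.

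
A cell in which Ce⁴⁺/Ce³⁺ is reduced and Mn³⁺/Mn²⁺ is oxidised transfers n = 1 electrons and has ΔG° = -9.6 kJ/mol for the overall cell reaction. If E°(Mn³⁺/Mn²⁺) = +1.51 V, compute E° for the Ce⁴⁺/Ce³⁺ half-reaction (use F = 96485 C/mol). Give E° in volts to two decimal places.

+1.61 V

E°cell = −ΔG°/(nF) = −(-9.6×10³)/((1)(96485)) = +0.099 V.
Since Ce⁴⁺/Ce³⁺ is the cathode and Mn³⁺/Mn²⁺ the anode, E°cell = E°(Ce⁴⁺/Ce³⁺) − E°(Mn³⁺/Mn²⁺).
So E°(Ce⁴⁺/Ce³⁺) = E°cell + E°(Mn³⁺/Mn²⁺) = +0.099 + (+1.51) = +1.61 V.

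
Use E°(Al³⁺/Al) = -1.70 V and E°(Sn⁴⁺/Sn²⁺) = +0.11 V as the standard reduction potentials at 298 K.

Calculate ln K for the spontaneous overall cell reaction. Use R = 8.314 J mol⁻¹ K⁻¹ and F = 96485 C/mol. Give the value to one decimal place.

422.9

Cathode: Sn⁴⁺/Sn²⁺; anode: Al³⁺/Al. E°cell = (+0.11) − (-1.70) = +1.81 V, with n = 6.
ΔG° = −nFE° = −RT ln K, so ln K = nFE°/(RT) = (6)(96485)(+1.81) / ((8.314)(298)) = 422.925.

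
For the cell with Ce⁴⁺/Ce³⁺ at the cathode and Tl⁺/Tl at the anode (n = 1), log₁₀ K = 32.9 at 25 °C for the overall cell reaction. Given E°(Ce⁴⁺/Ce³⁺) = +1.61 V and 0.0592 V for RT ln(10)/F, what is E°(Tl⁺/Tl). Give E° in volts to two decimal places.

-0.34 V

E°cell = (0.0592/n)·log K = (0.0592/1)(32.9) = +1.948 V.
Since Ce⁴⁺/Ce³⁺ is the cathode and Tl⁺/Tl the anode, E°cell = E°(Ce⁴⁺/Ce³⁺) − E°(Tl⁺/Tl).
So E°(Tl⁺/Tl) = E°(Ce⁴⁺/Ce³⁺) − E°cell = (+1.61) − (+1.948) = -0.34 V.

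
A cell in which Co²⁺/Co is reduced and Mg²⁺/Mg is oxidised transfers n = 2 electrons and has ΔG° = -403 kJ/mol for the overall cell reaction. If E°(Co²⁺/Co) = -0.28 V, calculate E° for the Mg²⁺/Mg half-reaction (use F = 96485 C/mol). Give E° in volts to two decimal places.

-2.37 V

E°cell = −ΔG°/(nF) = −(-403×10³)/((2)(96485)) = +2.088 V.
Since Co²⁺/Co is the cathode and Mg²⁺/Mg the anode, E°cell = E°(Co²⁺/Co) − E°(Mg²⁺/Mg).
So E°(Mg²⁺/Mg) = E°(Co²⁺/Co) − E°cell = (-0.28) − (+2.088) = -2.37 V.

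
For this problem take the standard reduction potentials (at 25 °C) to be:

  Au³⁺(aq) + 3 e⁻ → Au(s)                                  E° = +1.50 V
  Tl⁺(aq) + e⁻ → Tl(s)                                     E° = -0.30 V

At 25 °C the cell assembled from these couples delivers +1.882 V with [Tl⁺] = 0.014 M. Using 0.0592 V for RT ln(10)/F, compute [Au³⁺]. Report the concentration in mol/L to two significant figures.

Au³⁺/Au is the cathode, Tl⁺/Tl the anode: E°cell = +1.80 V, n = 3.
Overall reaction: Au³⁺(aq) + 3 Tl(s) → Au(s) + 3 Tl⁺(aq); Q = [Tl⁺]^3/[Au³⁺]^1.
From E = E° − (0.0592/n) log Q: log Q = (E° − E)·n/0.0592 = (+1.80 − (+1.882))·3/0.0592 = -4.1554.
So 1·log[Au³⁺] = 3·log(0.014) − log Q = -5.5616 − (-4.1554) = -1.4062; [Au³⁺] = 10^(-1.4062) ≈ 0.039 M.

0.039 M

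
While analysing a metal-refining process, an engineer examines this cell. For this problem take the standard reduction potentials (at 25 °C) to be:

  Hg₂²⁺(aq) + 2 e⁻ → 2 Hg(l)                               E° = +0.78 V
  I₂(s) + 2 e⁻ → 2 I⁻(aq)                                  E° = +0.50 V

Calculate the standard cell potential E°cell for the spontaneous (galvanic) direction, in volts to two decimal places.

The Hg₂²⁺/Hg couple has the higher reduction potential, so it is the cathode; I₂/I⁻ is oxidised at the anode.
E°cell = E°(cathode) − E°(anode) = (+0.78) − (+0.50) = +0.28 V.

+0.28 V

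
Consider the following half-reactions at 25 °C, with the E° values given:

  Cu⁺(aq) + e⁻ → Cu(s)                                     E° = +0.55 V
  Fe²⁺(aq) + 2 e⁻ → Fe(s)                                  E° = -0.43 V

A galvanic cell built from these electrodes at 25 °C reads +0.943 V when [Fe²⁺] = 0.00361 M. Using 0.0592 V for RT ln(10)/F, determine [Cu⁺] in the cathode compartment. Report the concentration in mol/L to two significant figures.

Cu⁺/Cu is the cathode, Fe²⁺/Fe the anode: E°cell = +0.98 V, n = 2.
Overall reaction: 2 Cu⁺(aq) + Fe(s) → 2 Cu(s) + Fe²⁺(aq); Q = [Fe²⁺]^1/[Cu⁺]^2.
From E = E° − (0.0592/n) log Q: log Q = (E° − E)·n/0.0592 = (+0.98 − (+0.943))·2/0.0592 = 1.2500.
So 2·log[Cu⁺] = 1·log(0.00361) − log Q = -2.4425 − (1.2500) = -3.6925; log[Cu⁺] = -3.6925 / 2 = -1.8462; [Cu⁺] = 10^(-1.8462) ≈ 0.014 M.

0.014 M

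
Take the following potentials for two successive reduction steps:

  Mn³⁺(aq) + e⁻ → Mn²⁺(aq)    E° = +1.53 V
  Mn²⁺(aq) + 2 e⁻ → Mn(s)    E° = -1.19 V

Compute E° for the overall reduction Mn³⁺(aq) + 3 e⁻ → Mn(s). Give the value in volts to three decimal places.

Adding the free-energy changes (−nFE°) of the two steps gives −n₃FE°₃ = −n₁FE°₁ − n₂FE°₂.
E°₃ = (1×+1.53 + 2×-1.19) / 3 = (-0.850) / 3 = -0.283 V.

-0.283 V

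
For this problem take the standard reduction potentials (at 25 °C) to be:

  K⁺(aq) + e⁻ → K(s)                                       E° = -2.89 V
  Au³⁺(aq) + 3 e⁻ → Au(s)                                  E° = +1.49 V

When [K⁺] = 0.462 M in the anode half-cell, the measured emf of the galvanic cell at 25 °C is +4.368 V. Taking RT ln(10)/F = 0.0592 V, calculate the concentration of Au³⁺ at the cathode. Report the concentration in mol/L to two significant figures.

Au³⁺/Au is the cathode, K⁺/K the anode: E°cell = +4.38 V, n = 3.
Overall reaction: Au³⁺(aq) + 3 K(s) → Au(s) + 3 K⁺(aq); Q = [K⁺]^3/[Au³⁺]^1.
From E = E° − (0.0592/n) log Q: log Q = (E° − E)·n/0.0592 = (+4.38 − (+4.368))·3/0.0592 = 0.6081.
So 1·log[Au³⁺] = 3·log(0.462) − log Q = -1.0061 − (0.6081) = -1.6142; [Au³⁺] = 10^(-1.6142) ≈ 0.024 M.

0.024 M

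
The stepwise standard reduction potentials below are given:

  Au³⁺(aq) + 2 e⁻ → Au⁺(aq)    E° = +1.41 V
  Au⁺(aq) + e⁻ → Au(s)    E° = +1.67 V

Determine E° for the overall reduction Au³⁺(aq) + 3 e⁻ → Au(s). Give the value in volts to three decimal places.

Standard free energies of sequential steps add: ΔG°₃ = ΔG°₁ + ΔG°₂, so n₃E°₃ = n₁E°₁ + n₂E°₂.
E°₃ = (2×+1.41 + 1×+1.67) / 3 = (+4.490) / 3 = +1.497 V.

+1.497 V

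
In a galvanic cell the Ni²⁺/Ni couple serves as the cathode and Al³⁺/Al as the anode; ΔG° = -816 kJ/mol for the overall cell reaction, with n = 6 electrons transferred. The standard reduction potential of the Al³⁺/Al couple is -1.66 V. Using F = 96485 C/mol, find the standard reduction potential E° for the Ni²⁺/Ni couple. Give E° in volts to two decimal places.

E°cell = −ΔG°/(nF) = −(-816×10³)/((6)(96485)) = +1.410 V.
Since Ni²⁺/Ni is the cathode and Al³⁺/Al the anode, E°cell = E°(Ni²⁺/Ni) − E°(Al³⁺/Al).
So E°(Ni²⁺/Ni) = E°cell + E°(Al³⁺/Al) = +1.410 + (-1.66) = -0.25 V.

-0.25 V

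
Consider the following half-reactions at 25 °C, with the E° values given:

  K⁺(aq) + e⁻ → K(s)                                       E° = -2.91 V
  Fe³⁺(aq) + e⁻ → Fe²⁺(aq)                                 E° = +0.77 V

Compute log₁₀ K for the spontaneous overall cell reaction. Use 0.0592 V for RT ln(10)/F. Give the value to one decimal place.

Cathode: Fe³⁺/Fe²⁺; anode: K⁺/K. E°cell = +3.68 V, n = 1.
log K = nE°cell / 0.0592 = (1)(+3.68) / 0.0592 = 62.2.

62.2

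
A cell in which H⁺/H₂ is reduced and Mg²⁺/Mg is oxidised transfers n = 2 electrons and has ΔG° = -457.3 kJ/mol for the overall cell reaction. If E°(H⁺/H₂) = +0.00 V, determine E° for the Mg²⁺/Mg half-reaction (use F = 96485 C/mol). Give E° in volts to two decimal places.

-2.37 V

E°cell = −ΔG°/(nF) = −(-457.3×10³)/((2)(96485)) = +2.370 V.
Since H⁺/H₂ is the cathode and Mg²⁺/Mg the anode, E°cell = E°(H⁺/H₂) − E°(Mg²⁺/Mg).
So E°(Mg²⁺/Mg) = E°(H⁺/H₂) − E°cell = (+0.00) − (+2.370) = -2.37 V.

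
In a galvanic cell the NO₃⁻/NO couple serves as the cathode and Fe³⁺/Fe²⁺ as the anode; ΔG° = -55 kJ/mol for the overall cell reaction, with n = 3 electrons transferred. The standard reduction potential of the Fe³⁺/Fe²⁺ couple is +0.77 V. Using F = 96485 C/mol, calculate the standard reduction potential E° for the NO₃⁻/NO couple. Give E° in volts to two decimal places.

E°cell = −ΔG°/(nF) = −(-55×10³)/((3)(96485)) = +0.190 V.
Since NO₃⁻/NO is the cathode and Fe³⁺/Fe²⁺ the anode, E°cell = E°(NO₃⁻/NO) − E°(Fe³⁺/Fe²⁺).
So E°(NO₃⁻/NO) = E°cell + E°(Fe³⁺/Fe²⁺) = +0.190 + (+0.77) = +0.96 V.

+0.96 V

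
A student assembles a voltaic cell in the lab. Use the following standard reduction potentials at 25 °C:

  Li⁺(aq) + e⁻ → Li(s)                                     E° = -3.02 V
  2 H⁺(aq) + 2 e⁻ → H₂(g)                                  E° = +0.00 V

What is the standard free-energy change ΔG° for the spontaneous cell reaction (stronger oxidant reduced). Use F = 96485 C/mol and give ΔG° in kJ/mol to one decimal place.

-582.8 kJ/mol

H⁺/H₂ (E° = +0.00 V) is the cathode; Li⁺/Li (E° = -3.02 V) is the anode, so E°cell = +3.02 V.
Balancing electrons gives n = 2 (lcm of 2 and 1).
ΔG° = −nFE° = −(2)(96485)(+3.02) = -582,769 J = -582.8 kJ/mol.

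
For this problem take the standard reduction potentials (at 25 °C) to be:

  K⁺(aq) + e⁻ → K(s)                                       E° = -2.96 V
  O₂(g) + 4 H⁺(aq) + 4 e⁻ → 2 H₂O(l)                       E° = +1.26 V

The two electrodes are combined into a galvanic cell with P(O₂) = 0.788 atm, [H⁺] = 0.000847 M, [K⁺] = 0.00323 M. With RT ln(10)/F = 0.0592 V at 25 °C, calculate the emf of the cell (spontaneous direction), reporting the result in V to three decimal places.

+4.184 V

O₂/H₂O is the cathode (higher E°), K⁺/K the anode: E°cell = +1.26 − (-2.96) = +4.22 V, n = 4.
Overall: O₂(g) + 4 H⁺(aq) + 4 K(s) → 2 H₂O(l) + 4 K⁺(aq)
Q = [K⁺]^4 / (P(O₂)·[H⁺]^4); log Q = 2.429.
E = E° − (0.0592/n) log Q = +4.22 − (0.0592/4)(2.429) = +4.184 V.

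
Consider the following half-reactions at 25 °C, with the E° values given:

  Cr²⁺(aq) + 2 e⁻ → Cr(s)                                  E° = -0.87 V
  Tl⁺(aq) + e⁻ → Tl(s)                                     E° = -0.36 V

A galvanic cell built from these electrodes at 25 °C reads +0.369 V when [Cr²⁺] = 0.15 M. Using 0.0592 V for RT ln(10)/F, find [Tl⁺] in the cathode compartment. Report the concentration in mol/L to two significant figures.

0.0016 M

Tl⁺/Tl is the cathode, Cr²⁺/Cr the anode: E°cell = +0.51 V, n = 2.
Overall reaction: 2 Tl⁺(aq) + Cr(s) → 2 Tl(s) + Cr²⁺(aq); Q = [Cr²⁺]^1/[Tl⁺]^2.
From E = E° − (0.0592/n) log Q: log Q = (E° − E)·n/0.0592 = (+0.51 − (+0.369))·2/0.0592 = 4.7635.
So 2·log[Tl⁺] = 1·log(0.15) − log Q = -0.8239 − (4.7635) = -5.5874; log[Tl⁺] = -5.5874 / 2 = -2.7937; [Tl⁺] = 10^(-2.7937) ≈ 0.0016 M.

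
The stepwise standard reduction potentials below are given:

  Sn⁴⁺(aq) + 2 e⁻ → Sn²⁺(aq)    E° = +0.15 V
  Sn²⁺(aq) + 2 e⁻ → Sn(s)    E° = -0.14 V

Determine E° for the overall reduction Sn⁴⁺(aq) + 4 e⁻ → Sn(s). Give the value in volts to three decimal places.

Adding the free-energy changes (−nFE°) of the two steps gives −n₃FE°₃ = −n₁FE°₁ − n₂FE°₂.
E°₃ = (2×+0.15 + 2×-0.14) / 4 = (+0.020) / 4 = +0.005 V.

+0.005 V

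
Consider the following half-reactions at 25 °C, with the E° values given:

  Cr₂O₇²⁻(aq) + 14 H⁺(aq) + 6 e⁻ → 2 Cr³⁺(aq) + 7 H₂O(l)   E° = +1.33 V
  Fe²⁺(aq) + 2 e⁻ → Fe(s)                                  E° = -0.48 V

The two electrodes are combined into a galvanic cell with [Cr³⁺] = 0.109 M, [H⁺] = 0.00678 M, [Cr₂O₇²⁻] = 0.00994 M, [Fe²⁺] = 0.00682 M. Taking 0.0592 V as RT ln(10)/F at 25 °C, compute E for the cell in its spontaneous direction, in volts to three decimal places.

Cr₂O₇²⁻/Cr³⁺ is the cathode (higher E°), Fe²⁺/Fe the anode: E°cell = +1.33 − (-0.48) = +1.81 V, n = 6.
Overall: Cr₂O₇²⁻(aq) + 14 H⁺(aq) + 3 Fe(s) → 2 Cr³⁺(aq) + 7 H₂O(l) + 3 Fe²⁺(aq)
Q = [Cr³⁺]^2·[Fe²⁺]^3 / ([Cr₂O₇²⁻]·[H⁺]^14); log Q = 23.942.
E = E° − (0.0592/n) log Q = +1.81 − (0.0592/6)(23.942) = +1.574 V.

+1.574 V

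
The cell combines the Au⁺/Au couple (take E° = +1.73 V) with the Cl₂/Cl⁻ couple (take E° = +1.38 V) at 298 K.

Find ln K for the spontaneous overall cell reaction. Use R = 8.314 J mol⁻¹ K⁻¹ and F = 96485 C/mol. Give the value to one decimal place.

27.3

Cathode: Au⁺/Au; anode: Cl₂/Cl⁻. E°cell = (+1.73) − (+1.38) = +0.35 V, with n = 2.
ΔG° = −nFE° = −RT ln K, so ln K = nFE°/(RT) = (2)(96485)(+0.35) / ((8.314)(298)) = 27.260.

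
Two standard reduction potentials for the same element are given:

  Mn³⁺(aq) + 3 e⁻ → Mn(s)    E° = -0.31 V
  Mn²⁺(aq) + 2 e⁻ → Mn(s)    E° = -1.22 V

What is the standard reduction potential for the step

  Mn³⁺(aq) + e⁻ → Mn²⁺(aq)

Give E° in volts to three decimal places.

+1.510 V

Sequential free energies add, so n₃E°₃ = n₁E°₁ + n₂E°₂.
With n₃ = 3, and the known step contributing 2×(-1.22) V, the unknown satisfies 1·E° = 3×(-0.31) − 2×(-1.22) = +1.510.
E° = +1.510 / 1 = +1.510 V.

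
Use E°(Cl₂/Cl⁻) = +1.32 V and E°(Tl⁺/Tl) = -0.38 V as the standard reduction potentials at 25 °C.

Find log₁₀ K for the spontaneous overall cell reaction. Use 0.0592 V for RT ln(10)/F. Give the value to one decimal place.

Cathode: Cl₂/Cl⁻; anode: Tl⁺/Tl. E°cell = +1.70 V, n = 2.
log K = nE°cell / 0.0592 = (2)(+1.70) / 0.0592 = 57.4.

57.4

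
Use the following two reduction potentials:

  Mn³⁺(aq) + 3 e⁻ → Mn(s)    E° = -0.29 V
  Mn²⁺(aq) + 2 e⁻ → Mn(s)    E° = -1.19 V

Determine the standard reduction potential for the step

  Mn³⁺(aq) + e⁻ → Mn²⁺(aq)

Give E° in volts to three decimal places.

+1.510 V

Sequential free energies add, so n₃E°₃ = n₁E°₁ + n₂E°₂.
With n₃ = 3, and the known step contributing 2×(-1.19) V, the unknown satisfies 1·E° = 3×(-0.29) − 2×(-1.19) = +1.510.
E° = +1.510 / 1 = +1.510 V.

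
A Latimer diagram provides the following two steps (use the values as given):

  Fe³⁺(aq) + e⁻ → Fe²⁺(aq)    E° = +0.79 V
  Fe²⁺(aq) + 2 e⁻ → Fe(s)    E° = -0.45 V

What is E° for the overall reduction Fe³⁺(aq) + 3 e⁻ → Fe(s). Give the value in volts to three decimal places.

-0.037 V

Standard free energies of sequential steps add: ΔG°₃ = ΔG°₁ + ΔG°₂, so n₃E°₃ = n₁E°₁ + n₂E°₂.
E°₃ = (1×+0.79 + 2×-0.45) / 3 = (-0.110) / 3 = -0.037 V.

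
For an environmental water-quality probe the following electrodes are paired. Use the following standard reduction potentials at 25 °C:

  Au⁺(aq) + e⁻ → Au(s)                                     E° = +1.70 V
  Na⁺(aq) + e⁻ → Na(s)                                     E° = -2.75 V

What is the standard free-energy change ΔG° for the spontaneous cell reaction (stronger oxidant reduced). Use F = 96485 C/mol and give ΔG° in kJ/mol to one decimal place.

Au⁺/Au (E° = +1.70 V) is the cathode; Na⁺/Na (E° = -2.75 V) is the anode, so E°cell = +4.45 V.
Balancing electrons gives n = 1 (lcm of 1 and 1).
ΔG° = −nFE° = −(1)(96485)(+4.45) = -429,358 J = -429.4 kJ/mol.

-429.4 kJ/mol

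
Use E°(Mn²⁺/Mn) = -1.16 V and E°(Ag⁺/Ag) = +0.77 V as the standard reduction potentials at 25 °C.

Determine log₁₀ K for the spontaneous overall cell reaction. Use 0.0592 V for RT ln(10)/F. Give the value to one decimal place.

65.2

Cathode: Ag⁺/Ag; anode: Mn²⁺/Mn. E°cell = +1.93 V, n = 2.
log K = nE°cell / 0.0592 = (2)(+1.93) / 0.0592 = 65.2.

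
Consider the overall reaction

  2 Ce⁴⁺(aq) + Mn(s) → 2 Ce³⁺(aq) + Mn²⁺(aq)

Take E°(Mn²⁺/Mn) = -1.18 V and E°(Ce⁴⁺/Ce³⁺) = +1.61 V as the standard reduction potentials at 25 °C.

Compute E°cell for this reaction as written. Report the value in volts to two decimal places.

The Ce⁴⁺/Ce³⁺ couple has the higher reduction potential, so it is the cathode; Mn²⁺/Mn is oxidised at the anode.
E°cell = E°(cathode) − E°(anode) = (+1.61) − (-1.18) = +2.79 V.
Since E°cell > 0, the reaction is spontaneous under standard conditions.

+2.79 V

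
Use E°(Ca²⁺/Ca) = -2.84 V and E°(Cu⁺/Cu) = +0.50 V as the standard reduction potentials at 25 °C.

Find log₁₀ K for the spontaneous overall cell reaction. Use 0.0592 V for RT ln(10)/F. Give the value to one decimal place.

112.8

Cathode: Cu⁺/Cu; anode: Ca²⁺/Ca. E°cell = +3.34 V, n = 2.
log K = nE°cell / 0.0592 = (2)(+3.34) / 0.0592 = 112.8.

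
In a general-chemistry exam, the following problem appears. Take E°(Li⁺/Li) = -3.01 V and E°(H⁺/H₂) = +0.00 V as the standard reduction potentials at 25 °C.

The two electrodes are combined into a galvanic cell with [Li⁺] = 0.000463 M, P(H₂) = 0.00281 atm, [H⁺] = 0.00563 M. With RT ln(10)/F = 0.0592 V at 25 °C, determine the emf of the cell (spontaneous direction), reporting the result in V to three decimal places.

H⁺/H₂ is the cathode (higher E°), Li⁺/Li the anode: E°cell = +0.00 − (-3.01) = +3.01 V, n = 2.
Overall: 2 H⁺(aq) + 2 Li(s) → H₂(g) + 2 Li⁺(aq)
Q = P(H₂)·[Li⁺]^2 / ([H⁺]^2); log Q = -4.721.
E = E° − (0.0592/n) log Q = +3.01 − (0.0592/2)(-4.721) = +3.150 V.

+3.150 V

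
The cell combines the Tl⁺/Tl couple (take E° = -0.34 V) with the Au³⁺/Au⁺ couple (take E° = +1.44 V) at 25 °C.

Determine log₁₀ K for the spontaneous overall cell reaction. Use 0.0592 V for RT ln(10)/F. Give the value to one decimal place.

Cathode: Au³⁺/Au⁺; anode: Tl⁺/Tl. E°cell = +1.78 V, n = 2.
log K = nE°cell / 0.0592 = (2)(+1.78) / 0.0592 = 60.1.

60.1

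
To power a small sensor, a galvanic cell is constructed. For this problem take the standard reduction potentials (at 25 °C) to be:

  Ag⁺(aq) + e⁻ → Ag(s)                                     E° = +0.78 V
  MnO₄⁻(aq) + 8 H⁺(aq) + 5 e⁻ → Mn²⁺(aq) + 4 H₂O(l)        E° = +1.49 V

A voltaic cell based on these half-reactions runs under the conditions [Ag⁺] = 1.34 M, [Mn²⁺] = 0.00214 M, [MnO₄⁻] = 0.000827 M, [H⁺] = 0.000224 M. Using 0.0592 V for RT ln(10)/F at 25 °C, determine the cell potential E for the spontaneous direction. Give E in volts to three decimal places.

+0.352 V

MnO₄⁻/Mn²⁺ is the cathode (higher E°), Ag⁺/Ag the anode: E°cell = +1.49 − (+0.78) = +0.71 V, n = 5.
Overall: MnO₄⁻(aq) + 8 H⁺(aq) + 5 Ag(s) → Mn²⁺(aq) + 4 H₂O(l) + 5 Ag⁺(aq)
Q = [Mn²⁺]·[Ag⁺]^5 / ([MnO₄⁻]·[H⁺]^8); log Q = 30.246.
E = E° − (0.0592/n) log Q = +0.71 − (0.0592/5)(30.246) = +0.352 V.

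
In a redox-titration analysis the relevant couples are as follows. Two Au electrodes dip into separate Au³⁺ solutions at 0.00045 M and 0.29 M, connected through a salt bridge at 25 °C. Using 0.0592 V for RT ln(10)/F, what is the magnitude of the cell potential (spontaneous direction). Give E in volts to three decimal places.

+0.055 V

For a concentration cell E°cell = 0. The 0.29 M side is the cathode (reduction is favoured where [Au³⁺] is higher).
With n = 3, E = −(0.0592/3) log([Au³⁺]ₐₙ/[Au³⁺]꜀ₐₜ) = −(0.0592/3) log(0.00045/0.29) = −(0.0592/3)(-2.809) = +0.055 V.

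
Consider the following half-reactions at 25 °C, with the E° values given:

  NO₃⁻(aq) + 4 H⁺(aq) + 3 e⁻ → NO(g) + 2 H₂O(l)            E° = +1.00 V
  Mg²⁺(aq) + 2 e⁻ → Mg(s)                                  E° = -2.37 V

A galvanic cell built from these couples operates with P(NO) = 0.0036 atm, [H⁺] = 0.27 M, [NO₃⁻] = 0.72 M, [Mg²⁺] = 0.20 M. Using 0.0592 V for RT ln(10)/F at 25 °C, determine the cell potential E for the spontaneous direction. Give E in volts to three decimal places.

+3.391 V

NO₃⁻/NO is the cathode (higher E°), Mg²⁺/Mg the anode: E°cell = +1.00 − (-2.37) = +3.37 V, n = 6.
Overall: 2 NO₃⁻(aq) + 8 H⁺(aq) + 3 Mg(s) → 2 NO(g) + 4 H₂O(l) + 3 Mg²⁺(aq)
Q = P(NO)^2·[Mg²⁺]^3 / ([NO₃⁻]^2·[H⁺]^8); log Q = -2.150.
E = E° − (0.0592/n) log Q = +3.37 − (0.0592/6)(-2.150) = +3.391 V.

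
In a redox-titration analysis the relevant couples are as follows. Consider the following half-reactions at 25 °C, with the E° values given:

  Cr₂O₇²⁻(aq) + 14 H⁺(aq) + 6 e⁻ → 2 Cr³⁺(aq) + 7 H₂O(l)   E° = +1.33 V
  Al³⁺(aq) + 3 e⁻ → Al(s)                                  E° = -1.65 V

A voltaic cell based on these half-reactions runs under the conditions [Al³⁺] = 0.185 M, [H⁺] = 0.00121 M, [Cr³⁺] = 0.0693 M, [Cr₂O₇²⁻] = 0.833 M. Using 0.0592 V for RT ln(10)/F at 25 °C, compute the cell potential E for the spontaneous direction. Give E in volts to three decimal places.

Cr₂O₇²⁻/Cr³⁺ is the cathode (higher E°), Al³⁺/Al the anode: E°cell = +1.33 − (-1.65) = +2.98 V, n = 6.
Overall: Cr₂O₇²⁻(aq) + 14 H⁺(aq) + 2 Al(s) → 2 Cr³⁺(aq) + 7 H₂O(l) + 2 Al³⁺(aq)
Q = [Cr³⁺]^2·[Al³⁺]^2 / ([Cr₂O₇²⁻]·[H⁺]^14); log Q = 37.136.
E = E° − (0.0592/n) log Q = +2.98 − (0.0592/6)(37.136) = +2.614 V.

+2.614 V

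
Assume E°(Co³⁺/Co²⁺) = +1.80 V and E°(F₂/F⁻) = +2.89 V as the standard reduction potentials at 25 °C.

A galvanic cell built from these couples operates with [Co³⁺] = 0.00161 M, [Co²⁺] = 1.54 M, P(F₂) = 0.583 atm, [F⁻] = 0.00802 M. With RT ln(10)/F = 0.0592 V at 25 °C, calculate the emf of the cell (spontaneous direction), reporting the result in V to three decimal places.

+1.384 V

F₂/F⁻ is the cathode (higher E°), Co³⁺/Co²⁺ the anode: E°cell = +2.89 − (+1.80) = +1.09 V, n = 2.
Overall: F₂(g) + 2 Co²⁺(aq) → 2 F⁻(aq) + 2 Co³⁺(aq)
Q = [F⁻]^2·[Co³⁺]^2 / (P(F₂)·[Co²⁺]^2); log Q = -9.919.
E = E° − (0.0592/n) log Q = +1.09 − (0.0592/2)(-9.919) = +1.384 V.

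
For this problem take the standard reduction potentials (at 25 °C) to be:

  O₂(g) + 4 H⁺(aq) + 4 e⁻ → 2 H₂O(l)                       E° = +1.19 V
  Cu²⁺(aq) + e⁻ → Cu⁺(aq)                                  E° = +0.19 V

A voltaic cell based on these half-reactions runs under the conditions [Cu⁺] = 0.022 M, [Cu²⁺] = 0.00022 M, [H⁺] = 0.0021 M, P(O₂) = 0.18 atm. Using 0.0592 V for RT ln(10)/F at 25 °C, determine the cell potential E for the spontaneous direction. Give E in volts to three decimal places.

+0.949 V

O₂/H₂O is the cathode (higher E°), Cu²⁺/Cu⁺ the anode: E°cell = +1.19 − (+0.19) = +1.00 V, n = 4.
Overall: O₂(g) + 4 H⁺(aq) + 4 Cu⁺(aq) → 2 H₂O(l) + 4 Cu²⁺(aq)
Q = [Cu²⁺]^4 / (P(O₂)·[H⁺]^4·[Cu⁺]^4); log Q = 3.456.
E = E° − (0.0592/n) log Q = +1.00 − (0.0592/4)(3.456) = +0.949 V.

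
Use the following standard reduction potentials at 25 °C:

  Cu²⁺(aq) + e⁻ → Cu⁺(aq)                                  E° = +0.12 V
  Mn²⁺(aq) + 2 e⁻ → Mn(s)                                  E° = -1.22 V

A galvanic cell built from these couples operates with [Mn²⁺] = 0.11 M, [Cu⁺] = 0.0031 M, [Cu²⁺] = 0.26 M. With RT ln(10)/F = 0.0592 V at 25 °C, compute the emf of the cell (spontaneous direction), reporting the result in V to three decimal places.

Cu²⁺/Cu⁺ is the cathode (higher E°), Mn²⁺/Mn the anode: E°cell = +0.12 − (-1.22) = +1.34 V, n = 2.
Overall: 2 Cu²⁺(aq) + Mn(s) → 2 Cu⁺(aq) + Mn²⁺(aq)
Q = [Cu⁺]^2·[Mn²⁺] / ([Cu²⁺]^2); log Q = -4.806.
E = E° − (0.0592/n) log Q = +1.34 − (0.0592/2)(-4.806) = +1.482 V.

+1.482 V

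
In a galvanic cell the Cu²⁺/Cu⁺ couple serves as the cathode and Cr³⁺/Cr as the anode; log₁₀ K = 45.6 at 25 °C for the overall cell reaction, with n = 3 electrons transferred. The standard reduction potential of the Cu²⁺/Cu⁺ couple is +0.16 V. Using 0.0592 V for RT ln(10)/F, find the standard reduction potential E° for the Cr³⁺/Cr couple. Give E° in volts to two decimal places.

E°cell = (0.0592/n)·log K = (0.0592/3)(45.6) = +0.900 V.
Since Cu²⁺/Cu⁺ is the cathode and Cr³⁺/Cr the anode, E°cell = E°(Cu²⁺/Cu⁺) − E°(Cr³⁺/Cr).
So E°(Cr³⁺/Cr) = E°(Cu²⁺/Cu⁺) − E°cell = (+0.16) − (+0.900) = -0.74 V.

-0.74 V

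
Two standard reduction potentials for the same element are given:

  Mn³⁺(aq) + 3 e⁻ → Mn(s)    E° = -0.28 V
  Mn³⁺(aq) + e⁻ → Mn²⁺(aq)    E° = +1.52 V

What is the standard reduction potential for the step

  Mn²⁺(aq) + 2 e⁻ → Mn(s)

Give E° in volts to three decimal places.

-1.180 V

Sequential free energies add, so n₃E°₃ = n₁E°₁ + n₂E°₂.
With n₃ = 3, and the known step contributing 1×(+1.52) V, the unknown satisfies 2·E° = 3×(-0.28) − 1×(+1.52) = -2.360.
E° = -2.360 / 2 = -1.180 V.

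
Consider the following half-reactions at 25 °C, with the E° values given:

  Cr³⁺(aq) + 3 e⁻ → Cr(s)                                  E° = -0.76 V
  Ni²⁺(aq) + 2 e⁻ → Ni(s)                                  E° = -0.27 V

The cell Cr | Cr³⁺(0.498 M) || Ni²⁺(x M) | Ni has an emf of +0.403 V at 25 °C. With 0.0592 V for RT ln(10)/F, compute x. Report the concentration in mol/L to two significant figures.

Ni²⁺/Ni is the cathode, Cr³⁺/Cr the anode: E°cell = +0.49 V, n = 6.
Overall reaction: 3 Ni²⁺(aq) + 2 Cr(s) → 3 Ni(s) + 2 Cr³⁺(aq); Q = [Cr³⁺]^2/[Ni²⁺]^3.
From E = E° − (0.0592/n) log Q: log Q = (E° − E)·n/0.0592 = (+0.49 − (+0.403))·6/0.0592 = 8.8176.
So 3·log[Ni²⁺] = 2·log(0.498) − log Q = -0.6055 − (8.8176) = -9.4231; log[Ni²⁺] = -9.4231 / 3 = -3.1410; [Ni²⁺] = 10^(-3.1410) ≈ 0.00072 M.

0.00072 M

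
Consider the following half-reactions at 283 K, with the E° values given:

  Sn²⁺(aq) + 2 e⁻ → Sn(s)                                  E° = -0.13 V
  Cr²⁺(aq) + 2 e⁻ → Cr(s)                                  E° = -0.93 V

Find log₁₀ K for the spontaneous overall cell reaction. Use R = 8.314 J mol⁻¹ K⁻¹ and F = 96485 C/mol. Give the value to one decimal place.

Cathode: Sn²⁺/Sn; anode: Cr²⁺/Cr. E°cell = (-0.13) − (-0.93) = +0.80 V, with n = 2.
ΔG° = −nFE° = −RT ln K, so ln K = nFE°/(RT) = (2)(96485)(+0.80) / ((8.314)(283)) = 65.612.
log₁₀ K = 65.612 / ln 10 = 28.5.

28.5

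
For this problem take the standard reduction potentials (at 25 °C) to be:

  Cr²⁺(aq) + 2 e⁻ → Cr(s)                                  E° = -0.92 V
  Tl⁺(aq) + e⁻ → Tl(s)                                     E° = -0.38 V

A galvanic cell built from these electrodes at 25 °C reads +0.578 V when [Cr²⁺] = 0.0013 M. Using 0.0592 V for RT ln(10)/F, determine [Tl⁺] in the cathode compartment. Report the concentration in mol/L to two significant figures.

Tl⁺/Tl is the cathode, Cr²⁺/Cr the anode: E°cell = +0.54 V, n = 2.
Overall reaction: 2 Tl⁺(aq) + Cr(s) → 2 Tl(s) + Cr²⁺(aq); Q = [Cr²⁺]^1/[Tl⁺]^2.
From E = E° − (0.0592/n) log Q: log Q = (E° − E)·n/0.0592 = (+0.54 − (+0.578))·2/0.0592 = -1.2838.
So 2·log[Tl⁺] = 1·log(0.0013) − log Q = -2.8861 − (-1.2838) = -1.6023; log[Tl⁺] = -1.6023 / 2 = -0.8012; [Tl⁺] = 10^(-0.8012) ≈ 0.16 M.

0.16 M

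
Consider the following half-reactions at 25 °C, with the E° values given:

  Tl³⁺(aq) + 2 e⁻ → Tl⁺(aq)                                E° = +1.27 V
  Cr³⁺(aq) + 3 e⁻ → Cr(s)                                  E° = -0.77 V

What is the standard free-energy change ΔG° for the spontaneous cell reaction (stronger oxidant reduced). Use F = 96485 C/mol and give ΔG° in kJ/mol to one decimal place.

-1181.0 kJ/mol

Tl³⁺/Tl⁺ (E° = +1.27 V) is the cathode; Cr³⁺/Cr (E° = -0.77 V) is the anode, so E°cell = +2.04 V.
Balancing electrons gives n = 6 (lcm of 2 and 3).
ΔG° = −nFE° = −(6)(96485)(+2.04) = -1,180,976 J = -1181.0 kJ/mol.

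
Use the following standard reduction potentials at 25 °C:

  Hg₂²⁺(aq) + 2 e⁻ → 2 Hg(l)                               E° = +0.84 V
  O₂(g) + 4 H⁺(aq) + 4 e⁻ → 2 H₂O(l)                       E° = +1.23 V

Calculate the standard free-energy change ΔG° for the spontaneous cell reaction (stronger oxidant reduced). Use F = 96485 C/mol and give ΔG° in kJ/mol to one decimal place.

-150.5 kJ/mol

O₂/H₂O (E° = +1.23 V) is the cathode; Hg₂²⁺/Hg (E° = +0.84 V) is the anode, so E°cell = +0.39 V.
Balancing electrons gives n = 4 (lcm of 4 and 2).
ΔG° = −nFE° = −(4)(96485)(+0.39) = -150,517 J = -150.5 kJ/mol.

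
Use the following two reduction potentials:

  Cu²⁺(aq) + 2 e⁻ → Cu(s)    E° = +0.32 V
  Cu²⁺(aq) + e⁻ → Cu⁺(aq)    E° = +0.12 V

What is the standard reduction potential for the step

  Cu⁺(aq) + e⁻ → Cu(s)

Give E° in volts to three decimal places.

Sequential free energies add, so n₃E°₃ = n₁E°₁ + n₂E°₂.
With n₃ = 2, and the known step contributing 1×(+0.12) V, the unknown satisfies 1·E° = 2×(+0.32) − 1×(+0.12) = +0.520.
E° = +0.520 / 1 = +0.520 V.

+0.520 V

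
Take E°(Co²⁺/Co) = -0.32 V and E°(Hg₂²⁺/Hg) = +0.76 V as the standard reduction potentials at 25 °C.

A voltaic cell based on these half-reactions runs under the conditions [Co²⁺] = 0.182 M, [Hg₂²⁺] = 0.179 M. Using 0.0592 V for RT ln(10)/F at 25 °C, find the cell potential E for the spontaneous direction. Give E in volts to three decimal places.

+1.080 V

Hg₂²⁺/Hg is the cathode (higher E°), Co²⁺/Co the anode: E°cell = +0.76 − (-0.32) = +1.08 V, n = 2.
Overall: Hg₂²⁺(aq) + Co(s) → 2 Hg(l) + Co²⁺(aq)
Q = [Co²⁺] / ([Hg₂²⁺]); log Q = 0.007.
E = E° − (0.0592/n) log Q = +1.08 − (0.0592/2)(0.007) = +1.080 V.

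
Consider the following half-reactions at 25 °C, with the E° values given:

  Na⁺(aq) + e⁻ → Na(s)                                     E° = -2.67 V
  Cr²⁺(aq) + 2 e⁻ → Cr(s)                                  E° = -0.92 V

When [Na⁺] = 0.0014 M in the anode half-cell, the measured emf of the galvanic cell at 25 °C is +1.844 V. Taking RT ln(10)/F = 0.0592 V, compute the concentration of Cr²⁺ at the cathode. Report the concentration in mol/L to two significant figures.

0.0029 M

Cr²⁺/Cr is the cathode, Na⁺/Na the anode: E°cell = +1.75 V, n = 2.
Overall reaction: Cr²⁺(aq) + 2 Na(s) → Cr(s) + 2 Na⁺(aq); Q = [Na⁺]^2/[Cr²⁺]^1.
From E = E° − (0.0592/n) log Q: log Q = (E° − E)·n/0.0592 = (+1.75 − (+1.844))·2/0.0592 = -3.1757.
So 1·log[Cr²⁺] = 2·log(0.0014) − log Q = -5.7077 − (-3.1757) = -2.5320; [Cr²⁺] = 10^(-2.5320) ≈ 0.0029 M.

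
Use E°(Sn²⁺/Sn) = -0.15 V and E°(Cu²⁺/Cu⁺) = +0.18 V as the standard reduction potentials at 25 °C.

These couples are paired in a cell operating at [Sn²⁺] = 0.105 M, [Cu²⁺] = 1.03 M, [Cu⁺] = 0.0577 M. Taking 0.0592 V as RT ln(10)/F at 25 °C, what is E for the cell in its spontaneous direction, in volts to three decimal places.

+0.433 V

Cu²⁺/Cu⁺ is the cathode (higher E°), Sn²⁺/Sn the anode: E°cell = +0.18 − (-0.15) = +0.33 V, n = 2.
Overall: 2 Cu²⁺(aq) + Sn(s) → 2 Cu⁺(aq) + Sn²⁺(aq)
Q = [Cu⁺]^2·[Sn²⁺] / ([Cu²⁺]^2); log Q = -3.482.
E = E° − (0.0592/n) log Q = +0.33 − (0.0592/2)(-3.482) = +0.433 V.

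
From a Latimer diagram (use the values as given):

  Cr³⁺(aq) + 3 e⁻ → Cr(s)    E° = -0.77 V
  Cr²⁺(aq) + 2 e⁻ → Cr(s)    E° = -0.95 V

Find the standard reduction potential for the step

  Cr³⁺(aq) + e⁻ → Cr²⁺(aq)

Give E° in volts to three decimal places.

-0.410 V

Sequential free energies add, so n₃E°₃ = n₁E°₁ + n₂E°₂.
With n₃ = 3, and the known step contributing 2×(-0.95) V, the unknown satisfies 1·E° = 3×(-0.77) − 2×(-0.95) = -0.410.
E° = -0.410 / 1 = -0.410 V.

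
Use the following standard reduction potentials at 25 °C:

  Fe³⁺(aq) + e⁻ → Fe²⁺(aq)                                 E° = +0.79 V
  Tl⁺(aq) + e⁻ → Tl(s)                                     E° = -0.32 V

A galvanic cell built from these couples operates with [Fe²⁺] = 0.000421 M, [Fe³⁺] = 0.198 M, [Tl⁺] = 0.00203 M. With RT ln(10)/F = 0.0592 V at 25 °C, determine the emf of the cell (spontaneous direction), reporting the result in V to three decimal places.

Fe³⁺/Fe²⁺ is the cathode (higher E°), Tl⁺/Tl the anode: E°cell = +0.79 − (-0.32) = +1.11 V, n = 1.
Overall: Fe³⁺(aq) + Tl(s) → Fe²⁺(aq) + Tl⁺(aq)
Q = [Fe²⁺]·[Tl⁺] / ([Fe³⁺]); log Q = -5.365.
E = E° − (0.0592/n) log Q = +1.11 − (0.0592/1)(-5.365) = +1.428 V.

+1.428 V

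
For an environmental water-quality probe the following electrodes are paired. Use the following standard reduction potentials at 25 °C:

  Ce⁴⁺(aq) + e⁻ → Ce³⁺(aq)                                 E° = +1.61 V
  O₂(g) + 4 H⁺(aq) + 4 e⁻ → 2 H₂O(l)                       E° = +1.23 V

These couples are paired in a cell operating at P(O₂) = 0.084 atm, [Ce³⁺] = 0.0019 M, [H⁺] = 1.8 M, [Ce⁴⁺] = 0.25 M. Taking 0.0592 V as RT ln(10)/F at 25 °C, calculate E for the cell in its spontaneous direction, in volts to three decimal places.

Ce⁴⁺/Ce³⁺ is the cathode (higher E°), O₂/H₂O the anode: E°cell = +1.61 − (+1.23) = +0.38 V, n = 4.
Overall: 4 Ce⁴⁺(aq) + 2 H₂O(l) → 4 Ce³⁺(aq) + O₂(g) + 4 H⁺(aq)
Q = [Ce³⁺]^4·P(O₂)·[H⁺]^4 / ([Ce⁴⁺]^4); log Q = -8.531.
E = E° − (0.0592/n) log Q = +0.38 − (0.0592/4)(-8.531) = +0.506 V.

+0.506 V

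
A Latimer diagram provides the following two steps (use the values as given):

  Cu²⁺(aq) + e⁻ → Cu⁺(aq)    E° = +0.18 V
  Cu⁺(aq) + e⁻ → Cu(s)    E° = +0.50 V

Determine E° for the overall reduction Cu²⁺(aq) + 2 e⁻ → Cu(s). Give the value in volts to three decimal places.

Standard free energies of sequential steps add: ΔG°₃ = ΔG°₁ + ΔG°₂, so n₃E°₃ = n₁E°₁ + n₂E°₂.
E°₃ = (1×+0.18 + 1×+0.50) / 2 = (+0.680) / 2 = +0.340 V.

+0.340 V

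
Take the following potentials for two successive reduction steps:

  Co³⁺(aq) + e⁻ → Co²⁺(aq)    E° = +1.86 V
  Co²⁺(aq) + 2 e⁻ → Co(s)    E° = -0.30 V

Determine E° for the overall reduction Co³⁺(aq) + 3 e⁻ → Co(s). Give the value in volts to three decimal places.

Adding the free-energy changes (−nFE°) of the two steps gives −n₃FE°₃ = −n₁FE°₁ − n₂FE°₂.
E°₃ = (1×+1.86 + 2×-0.30) / 3 = (+1.260) / 3 = +0.420 V.
E° values themselves are not directly additive — weighting by electron count is essential.

+0.420 V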